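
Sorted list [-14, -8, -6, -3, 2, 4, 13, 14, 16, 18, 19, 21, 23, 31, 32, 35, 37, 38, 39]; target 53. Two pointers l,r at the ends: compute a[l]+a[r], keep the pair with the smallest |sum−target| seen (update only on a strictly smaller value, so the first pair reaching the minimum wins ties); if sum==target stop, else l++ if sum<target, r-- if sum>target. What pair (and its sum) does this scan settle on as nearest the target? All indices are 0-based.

l=0 r=18: -14+39=25 d=28 *, l++
l=1 r=18: -8+39=31 d=22 *, l++
l=2 r=18: -6+39=33 d=20 *, l++
l=3 r=18: -3+39=36 d=17 *, l++
l=4 r=18: 2+39=41 d=12 *, l++
l=5 r=18: 4+39=43 d=10 *, l++
l=6 r=18: 13+39=52 d=1 *, l++
l=7 r=18: 14+39=53 d=0 *, stop

pair (14, 39) with sum 53 (|Δ|=0)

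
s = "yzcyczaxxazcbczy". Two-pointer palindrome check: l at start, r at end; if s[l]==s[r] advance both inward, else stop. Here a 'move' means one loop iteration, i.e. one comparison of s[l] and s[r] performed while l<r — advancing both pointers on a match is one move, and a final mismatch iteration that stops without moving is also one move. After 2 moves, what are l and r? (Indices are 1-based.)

l=1 r=16: 'y'=='y', l++,r--
l=2 r=15: 'z'=='z', l++,r--

l=3, r=14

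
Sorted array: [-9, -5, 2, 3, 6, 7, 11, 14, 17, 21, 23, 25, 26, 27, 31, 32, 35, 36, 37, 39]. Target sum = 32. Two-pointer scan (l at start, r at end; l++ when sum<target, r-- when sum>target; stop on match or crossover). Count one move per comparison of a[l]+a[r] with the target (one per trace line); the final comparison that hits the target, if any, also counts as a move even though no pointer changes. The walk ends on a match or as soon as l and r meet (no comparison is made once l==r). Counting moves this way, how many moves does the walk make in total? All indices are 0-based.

l=0 r=19: -9+39=30 <32, l++
l=1 r=19: -5+39=34 >32, r--
l=1 r=18: -5+37=32, found

3 moves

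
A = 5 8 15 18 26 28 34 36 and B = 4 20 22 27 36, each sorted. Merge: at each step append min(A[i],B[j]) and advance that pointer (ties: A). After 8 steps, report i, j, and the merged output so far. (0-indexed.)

i=5, j=3, merged so far=[4, 5, 8, 15, 18, 20, 22, 26]

i=0 j=0: A[i]=5>B[j]=4 take 4, j++
i=0 j=1: A[i]=5<=B[j]=20 take 5, i++
i=1 j=1: A[i]=8<=B[j]=20 take 8, i++
i=2 j=1: A[i]=15<=B[j]=20 take 15, i++
i=3 j=1: A[i]=18<=B[j]=20 take 18, i++
i=4 j=1: A[i]=26>B[j]=20 take 20, j++
i=4 j=2: A[i]=26>B[j]=22 take 22, j++
i=4 j=3: A[i]=26<=B[j]=27 take 26, i++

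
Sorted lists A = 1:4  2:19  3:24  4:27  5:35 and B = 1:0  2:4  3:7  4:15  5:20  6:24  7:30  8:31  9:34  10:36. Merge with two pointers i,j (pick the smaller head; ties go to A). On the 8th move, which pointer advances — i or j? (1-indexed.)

i=1 j=1: A[i]=4>B[j]=0 take 0, j++
i=1 j=2: A[i]=4<=B[j]=4 take 4, i++
i=2 j=2: A[i]=19>B[j]=4 take 4, j++
i=2 j=3: A[i]=19>B[j]=7 take 7, j++
i=2 j=4: A[i]=19>B[j]=15 take 15, j++
i=2 j=5: A[i]=19<=B[j]=20 take 19, i++
i=3 j=5: A[i]=24>B[j]=20 take 20, j++
i=3 j=6: A[i]=24<=B[j]=24 take 24, i++

i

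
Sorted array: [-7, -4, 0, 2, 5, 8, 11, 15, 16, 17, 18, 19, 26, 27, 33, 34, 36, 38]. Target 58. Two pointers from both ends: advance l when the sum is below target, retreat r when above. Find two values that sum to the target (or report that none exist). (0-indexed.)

no pair

[0,17] -7+38=31 <58 → l++
[1,17] -4+38=34 <58 → l++
[2,17] 0+38=38 <58 → l++
[3,17] 2+38=40 <58 → l++
[4,17] 5+38=43 <58 → l++
[5,17] 8+38=46 <58 → l++
[6,17] 11+38=49 <58 → l++
[7,17] 15+38=53 <58 → l++
[8,17] 16+38=54 <58 → l++
[9,17] 17+38=55 <58 → l++
[10,17] 18+38=56 <58 → l++
[11,17] 19+38=57 <58 → l++
[12,17] 26+38=64 >58 → r--
[12,16] 26+36=62 >58 → r--
[12,15] 26+34=60 >58 → r--
[12,14] 26+33=59 >58 → r--
[12,13] 26+27=53 <58 → l++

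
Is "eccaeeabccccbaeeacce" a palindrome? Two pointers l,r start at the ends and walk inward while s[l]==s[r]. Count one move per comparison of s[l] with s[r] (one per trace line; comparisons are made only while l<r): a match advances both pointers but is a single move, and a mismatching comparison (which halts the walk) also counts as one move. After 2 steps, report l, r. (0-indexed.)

[0,19] 'e'=='e' → l++,r--
[1,18] 'c'=='c' → l++,r--

l=2, r=17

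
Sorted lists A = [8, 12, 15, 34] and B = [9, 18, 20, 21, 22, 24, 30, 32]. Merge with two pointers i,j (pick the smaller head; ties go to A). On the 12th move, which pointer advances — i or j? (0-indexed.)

i=0 j=0: A[i]=8<=B[j]=9 take 8, i++
i=1 j=0: A[i]=12>B[j]=9 take 9, j++
i=1 j=1: A[i]=12<=B[j]=18 take 12, i++
i=2 j=1: A[i]=15<=B[j]=18 take 15, i++
i=3 j=1: A[i]=34>B[j]=18 take 18, j++
i=3 j=2: A[i]=34>B[j]=20 take 20, j++
i=3 j=3: A[i]=34>B[j]=21 take 21, j++
i=3 j=4: A[i]=34>B[j]=22 take 22, j++
i=3 j=5: A[i]=34>B[j]=24 take 24, j++
i=3 j=6: A[i]=34>B[j]=30 take 30, j++
i=3 j=7: A[i]=34>B[j]=32 take 32, j++
i=3 j=8: B done, take A[i]=34, i++

i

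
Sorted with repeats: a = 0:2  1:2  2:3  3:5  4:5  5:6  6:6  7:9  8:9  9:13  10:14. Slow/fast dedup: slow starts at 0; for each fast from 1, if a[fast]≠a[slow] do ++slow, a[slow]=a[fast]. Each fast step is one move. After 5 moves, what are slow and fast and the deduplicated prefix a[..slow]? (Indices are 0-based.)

slow=3, fast=6, prefix=[2, 3, 5, 6]

(s=0,f=1) a[fast]=2=a[slow] dup → fast++
(s=0,f=2) a[fast]=3≠a[slow]=2 write a[1]=3 → slow++,fast++
(s=1,f=3) a[fast]=5≠a[slow]=3 write a[2]=5 → slow++,fast++
(s=2,f=4) a[fast]=5=a[slow] dup → fast++
(s=2,f=5) a[fast]=6≠a[slow]=5 write a[3]=6 → slow++,fast++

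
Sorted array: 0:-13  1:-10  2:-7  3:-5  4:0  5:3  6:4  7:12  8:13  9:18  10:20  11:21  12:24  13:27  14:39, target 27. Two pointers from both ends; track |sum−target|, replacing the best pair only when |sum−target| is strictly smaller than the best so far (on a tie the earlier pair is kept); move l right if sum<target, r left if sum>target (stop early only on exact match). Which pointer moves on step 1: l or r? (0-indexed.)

l

[0,14] -13+39=26 d=1 * → l++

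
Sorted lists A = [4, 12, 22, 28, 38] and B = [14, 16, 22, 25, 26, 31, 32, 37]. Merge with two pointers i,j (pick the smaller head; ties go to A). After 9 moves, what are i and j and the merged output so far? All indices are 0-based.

i=0 j=0: A[i]=4<=B[j]=14 take 4, i++
i=1 j=0: A[i]=12<=B[j]=14 take 12, i++
i=2 j=0: A[i]=22>B[j]=14 take 14, j++
i=2 j=1: A[i]=22>B[j]=16 take 16, j++
i=2 j=2: A[i]=22<=B[j]=22 take 22, i++
i=3 j=2: A[i]=28>B[j]=22 take 22, j++
i=3 j=3: A[i]=28>B[j]=25 take 25, j++
i=3 j=4: A[i]=28>B[j]=26 take 26, j++
i=3 j=5: A[i]=28<=B[j]=31 take 28, i++

i=4, j=5, merged so far=[4, 12, 14, 16, 22, 22, 25, 26, 28]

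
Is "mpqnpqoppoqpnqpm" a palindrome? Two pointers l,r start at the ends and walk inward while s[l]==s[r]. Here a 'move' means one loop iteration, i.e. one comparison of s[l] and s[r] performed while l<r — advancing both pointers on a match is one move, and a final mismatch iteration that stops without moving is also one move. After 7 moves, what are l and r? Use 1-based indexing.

l=8, r=9

l=1 r=16: 'm'=='m', l++,r--
l=2 r=15: 'p'=='p', l++,r--
l=3 r=14: 'q'=='q', l++,r--
l=4 r=13: 'n'=='n', l++,r--
l=5 r=12: 'p'=='p', l++,r--
l=6 r=11: 'q'=='q', l++,r--
l=7 r=10: 'o'=='o', l++,r--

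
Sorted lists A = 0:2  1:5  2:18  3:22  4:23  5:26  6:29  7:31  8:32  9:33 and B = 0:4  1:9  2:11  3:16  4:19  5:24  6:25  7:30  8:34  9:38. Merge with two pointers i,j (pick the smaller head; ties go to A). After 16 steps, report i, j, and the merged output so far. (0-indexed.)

i=0 j=0: A[i]=2<=B[j]=4 take 2, i++
i=1 j=0: A[i]=5>B[j]=4 take 4, j++
i=1 j=1: A[i]=5<=B[j]=9 take 5, i++
i=2 j=1: A[i]=18>B[j]=9 take 9, j++
i=2 j=2: A[i]=18>B[j]=11 take 11, j++
i=2 j=3: A[i]=18>B[j]=16 take 16, j++
i=2 j=4: A[i]=18<=B[j]=19 take 18, i++
i=3 j=4: A[i]=22>B[j]=19 take 19, j++
i=3 j=5: A[i]=22<=B[j]=24 take 22, i++
i=4 j=5: A[i]=23<=B[j]=24 take 23, i++
i=5 j=5: A[i]=26>B[j]=24 take 24, j++
i=5 j=6: A[i]=26>B[j]=25 take 25, j++
i=5 j=7: A[i]=26<=B[j]=30 take 26, i++
i=6 j=7: A[i]=29<=B[j]=30 take 29, i++
i=7 j=7: A[i]=31>B[j]=30 take 30, j++
i=7 j=8: A[i]=31<=B[j]=34 take 31, i++

i=8, j=8, merged so far=[2, 4, 5, 9, 11, 16, 18, 19, 22, 23, 24, 25, 26, 29, 30, 31]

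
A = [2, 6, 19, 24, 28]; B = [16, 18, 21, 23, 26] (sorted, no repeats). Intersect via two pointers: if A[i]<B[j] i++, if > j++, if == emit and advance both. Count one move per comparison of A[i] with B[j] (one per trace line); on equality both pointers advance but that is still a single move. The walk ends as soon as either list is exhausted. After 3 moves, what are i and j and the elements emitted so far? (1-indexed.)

i=3, j=2, emitted=[]

i=1 j=1: 2<16, i++
i=2 j=1: 6<16, i++
i=3 j=1: 19>16, j++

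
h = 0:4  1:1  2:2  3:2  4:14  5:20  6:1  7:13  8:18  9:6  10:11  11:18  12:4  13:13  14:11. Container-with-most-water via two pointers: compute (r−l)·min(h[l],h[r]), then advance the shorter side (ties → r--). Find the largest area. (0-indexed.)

l=0 r=14: min(4,11)*14=56 best=56 *, l++
l=1 r=14: min(1,11)*13=13 best=56, l++
l=2 r=14: min(2,11)*12=24 best=56, l++
l=3 r=14: min(2,11)*11=22 best=56, l++
l=4 r=14: min(14,11)*10=110 best=110 *, r--
l=4 r=13: min(14,13)*9=117 best=117 *, r--
l=4 r=12: min(14,4)*8=32 best=117, r--
l=4 r=11: min(14,18)*7=98 best=117, l++
l=5 r=11: min(20,18)*6=108 best=117, r--
l=5 r=10: min(20,11)*5=55 best=117, r--
l=5 r=9: min(20,6)*4=24 best=117, r--
l=5 r=8: min(20,18)*3=54 best=117, r--
l=5 r=7: min(20,13)*2=26 best=117, r--
l=5 r=6: min(20,1)*1=1 best=117, r--

max area = 117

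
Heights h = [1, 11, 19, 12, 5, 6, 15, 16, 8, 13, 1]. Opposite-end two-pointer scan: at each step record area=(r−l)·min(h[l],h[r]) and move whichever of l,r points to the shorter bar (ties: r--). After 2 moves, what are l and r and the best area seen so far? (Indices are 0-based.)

l=0 r=10: min(1,1)*10=10 best=10 *, r--
l=0 r=9: min(1,13)*9=9 best=10, l++

l=1, r=9, best area=10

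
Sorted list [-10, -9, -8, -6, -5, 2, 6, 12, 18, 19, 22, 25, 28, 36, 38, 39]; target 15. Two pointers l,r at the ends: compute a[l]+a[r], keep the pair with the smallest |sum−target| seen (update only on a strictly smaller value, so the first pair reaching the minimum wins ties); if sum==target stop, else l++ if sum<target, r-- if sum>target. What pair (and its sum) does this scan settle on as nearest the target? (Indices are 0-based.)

[0,15] -10+39=29 d=14 * → r--
[0,14] -10+38=28 d=13 * → r--
[0,13] -10+36=26 d=11 * → r--
[0,12] -10+28=18 d=3 * → r--
[0,11] -10+25=15 d=0 * → stop

pair (-10, 25) with sum 15 (|Δ|=0)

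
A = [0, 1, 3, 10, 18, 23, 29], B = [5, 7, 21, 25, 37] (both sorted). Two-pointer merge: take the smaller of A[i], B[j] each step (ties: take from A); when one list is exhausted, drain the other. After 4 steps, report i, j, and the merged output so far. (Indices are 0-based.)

i=3, j=1, merged so far=[0, 1, 3, 5]

i=0 j=0: A[i]=0<=B[j]=5 take 0, i++
i=1 j=0: A[i]=1<=B[j]=5 take 1, i++
i=2 j=0: A[i]=3<=B[j]=5 take 3, i++
i=3 j=0: A[i]=10>B[j]=5 take 5, j++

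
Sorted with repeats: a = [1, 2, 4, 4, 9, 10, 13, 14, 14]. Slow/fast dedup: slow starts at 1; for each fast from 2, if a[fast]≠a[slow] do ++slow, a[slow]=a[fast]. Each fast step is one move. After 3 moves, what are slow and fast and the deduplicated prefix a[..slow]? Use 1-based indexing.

slow=3, fast=5, prefix=[1, 2, 4]

slow=1 fast=2: a[fast]=2≠a[slow]=1 write a[2]=2, slow++,fast++
slow=2 fast=3: a[fast]=4≠a[slow]=2 write a[3]=4, slow++,fast++
slow=3 fast=4: a[fast]=4=a[slow] dup, fast++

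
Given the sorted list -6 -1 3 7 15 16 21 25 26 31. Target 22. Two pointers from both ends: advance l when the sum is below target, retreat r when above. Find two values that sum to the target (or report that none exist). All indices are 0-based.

(7, 15)

l=0 r=9: -6+31=25 >22, r--
l=0 r=8: -6+26=20 <22, l++
l=1 r=8: -1+26=25 >22, r--
l=1 r=7: -1+25=24 >22, r--
l=1 r=6: -1+21=20 <22, l++
l=2 r=6: 3+21=24 >22, r--
l=2 r=5: 3+16=19 <22, l++
l=3 r=5: 7+16=23 >22, r--
l=3 r=4: 7+15=22, found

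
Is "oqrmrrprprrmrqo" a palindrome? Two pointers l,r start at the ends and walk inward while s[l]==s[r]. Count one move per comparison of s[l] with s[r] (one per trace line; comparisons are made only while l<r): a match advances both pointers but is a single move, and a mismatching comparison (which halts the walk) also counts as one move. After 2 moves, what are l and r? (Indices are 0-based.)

[0,14] 'o'=='o' → l++,r--
[1,13] 'q'=='q' → l++,r--

l=2, r=12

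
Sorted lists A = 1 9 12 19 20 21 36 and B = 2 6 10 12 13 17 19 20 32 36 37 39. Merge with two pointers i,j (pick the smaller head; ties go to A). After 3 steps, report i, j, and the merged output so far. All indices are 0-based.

i=1, j=2, merged so far=[1, 2, 6]

[i=0,j=0] A[i]=1<=B[j]=2 take 1 → i++
[i=1,j=0] A[i]=9>B[j]=2 take 2 → j++
[i=1,j=1] A[i]=9>B[j]=6 take 6 → j++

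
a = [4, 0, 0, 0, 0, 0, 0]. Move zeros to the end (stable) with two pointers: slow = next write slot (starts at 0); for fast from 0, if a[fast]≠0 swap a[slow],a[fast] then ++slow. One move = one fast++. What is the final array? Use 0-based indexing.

(s=0,f=0) a[fast]=4≠0 swap→a[0]=4 → slow++,fast++
(s=1,f=1) a[fast]=0 → fast++
(s=1,f=2) a[fast]=0 → fast++
(s=1,f=3) a[fast]=0 → fast++
(s=1,f=4) a[fast]=0 → fast++
(s=1,f=5) a[fast]=0 → fast++
(s=1,f=6) a[fast]=0 → fast++

[4, 0, 0, 0, 0, 0, 0]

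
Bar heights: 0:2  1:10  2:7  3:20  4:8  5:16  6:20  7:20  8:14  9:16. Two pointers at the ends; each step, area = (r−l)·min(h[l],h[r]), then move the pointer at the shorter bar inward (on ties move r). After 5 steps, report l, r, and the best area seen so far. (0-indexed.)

[0,9] min(2,16)*9=18 best=18 * → l++
[1,9] min(10,16)*8=80 best=80 * → l++
[2,9] min(7,16)*7=49 best=80 → l++
[3,9] min(20,16)*6=96 best=96 * → r--
[3,8] min(20,14)*5=70 best=96 → r--

l=3, r=7, best area=96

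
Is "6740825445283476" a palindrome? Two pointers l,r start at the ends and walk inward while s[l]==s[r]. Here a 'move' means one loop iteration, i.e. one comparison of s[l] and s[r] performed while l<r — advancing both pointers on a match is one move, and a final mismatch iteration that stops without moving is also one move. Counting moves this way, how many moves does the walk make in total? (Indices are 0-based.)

4 moves

l=0 r=15: '6'=='6', l++,r--
l=1 r=14: '7'=='7', l++,r--
l=2 r=13: '4'=='4', l++,r--
l=3 r=12: '0'!='3', stop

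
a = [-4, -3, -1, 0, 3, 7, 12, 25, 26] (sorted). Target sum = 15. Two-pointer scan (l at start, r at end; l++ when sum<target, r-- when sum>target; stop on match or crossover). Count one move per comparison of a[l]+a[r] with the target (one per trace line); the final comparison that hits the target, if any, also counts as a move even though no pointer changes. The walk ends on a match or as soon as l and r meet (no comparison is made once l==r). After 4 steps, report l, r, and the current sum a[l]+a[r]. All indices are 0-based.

l=2, r=6, sum=11

l=0 r=8: -4+26=22 >15, r--
l=0 r=7: -4+25=21 >15, r--
l=0 r=6: -4+12=8 <15, l++
l=1 r=6: -3+12=9 <15, l++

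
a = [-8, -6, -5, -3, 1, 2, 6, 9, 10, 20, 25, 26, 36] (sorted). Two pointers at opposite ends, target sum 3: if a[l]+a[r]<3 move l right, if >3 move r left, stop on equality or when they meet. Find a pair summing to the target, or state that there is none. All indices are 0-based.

(-6, 9)

l=0 r=12: -8+36=28 >3, r--
l=0 r=11: -8+26=18 >3, r--
l=0 r=10: -8+25=17 >3, r--
l=0 r=9: -8+20=12 >3, r--
l=0 r=8: -8+10=2 <3, l++
l=1 r=8: -6+10=4 >3, r--
l=1 r=7: -6+9=3, found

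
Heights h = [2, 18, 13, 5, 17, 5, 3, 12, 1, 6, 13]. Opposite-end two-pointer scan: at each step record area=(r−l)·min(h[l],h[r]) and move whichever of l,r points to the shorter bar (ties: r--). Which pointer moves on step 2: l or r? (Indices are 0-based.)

r

[0,10] min(2,13)*10=20 best=20 * → l++
[1,10] min(18,13)*9=117 best=117 * → r--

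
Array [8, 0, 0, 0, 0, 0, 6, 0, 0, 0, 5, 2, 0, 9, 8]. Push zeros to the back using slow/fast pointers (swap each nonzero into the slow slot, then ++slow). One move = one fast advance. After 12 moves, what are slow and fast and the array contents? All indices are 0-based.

(s=0,f=0) a[fast]=8≠0 swap→a[0]=8 → slow++,fast++
(s=1,f=1) a[fast]=0 → fast++
(s=1,f=2) a[fast]=0 → fast++
(s=1,f=3) a[fast]=0 → fast++
(s=1,f=4) a[fast]=0 → fast++
(s=1,f=5) a[fast]=0 → fast++
(s=1,f=6) a[fast]=6≠0 swap→a[1]=6 → slow++,fast++
(s=2,f=7) a[fast]=0 → fast++
(s=2,f=8) a[fast]=0 → fast++
(s=2,f=9) a[fast]=0 → fast++
(s=2,f=10) a[fast]=5≠0 swap→a[2]=5 → slow++,fast++
(s=3,f=11) a[fast]=2≠0 swap→a[3]=2 → slow++,fast++

slow=4, fast=12, a=[8, 6, 5, 2, 0, 0, 0, 0, 0, 0, 0, 0, 0, 9, 8]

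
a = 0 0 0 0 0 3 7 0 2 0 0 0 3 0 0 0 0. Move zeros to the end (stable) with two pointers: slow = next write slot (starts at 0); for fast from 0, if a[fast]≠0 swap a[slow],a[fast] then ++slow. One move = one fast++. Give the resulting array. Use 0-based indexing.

[3, 7, 2, 3, 0, 0, 0, 0, 0, 0, 0, 0, 0, 0, 0, 0, 0]

(s=0,f=0) a[fast]=0 → fast++
(s=0,f=1) a[fast]=0 → fast++
(s=0,f=2) a[fast]=0 → fast++
(s=0,f=3) a[fast]=0 → fast++
(s=0,f=4) a[fast]=0 → fast++
(s=0,f=5) a[fast]=3≠0 swap→a[0]=3 → slow++,fast++
(s=1,f=6) a[fast]=7≠0 swap→a[1]=7 → slow++,fast++
(s=2,f=7) a[fast]=0 → fast++
(s=2,f=8) a[fast]=2≠0 swap→a[2]=2 → slow++,fast++
(s=3,f=9) a[fast]=0 → fast++
(s=3,f=10) a[fast]=0 → fast++
(s=3,f=11) a[fast]=0 → fast++
(s=3,f=12) a[fast]=3≠0 swap→a[3]=3 → slow++,fast++
(s=4,f=13) a[fast]=0 → fast++
(s=4,f=14) a[fast]=0 → fast++
(s=4,f=15) a[fast]=0 → fast++
(s=4,f=16) a[fast]=0 → fast++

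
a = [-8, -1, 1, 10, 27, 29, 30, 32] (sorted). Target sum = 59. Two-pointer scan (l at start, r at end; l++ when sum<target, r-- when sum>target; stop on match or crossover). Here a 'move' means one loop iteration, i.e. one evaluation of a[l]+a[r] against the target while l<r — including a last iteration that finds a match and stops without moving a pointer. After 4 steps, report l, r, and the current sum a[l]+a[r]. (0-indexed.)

l=4, r=7, sum=59

l=0 r=7: -8+32=24 <59, l++
l=1 r=7: -1+32=31 <59, l++
l=2 r=7: 1+32=33 <59, l++
l=3 r=7: 10+32=42 <59, l++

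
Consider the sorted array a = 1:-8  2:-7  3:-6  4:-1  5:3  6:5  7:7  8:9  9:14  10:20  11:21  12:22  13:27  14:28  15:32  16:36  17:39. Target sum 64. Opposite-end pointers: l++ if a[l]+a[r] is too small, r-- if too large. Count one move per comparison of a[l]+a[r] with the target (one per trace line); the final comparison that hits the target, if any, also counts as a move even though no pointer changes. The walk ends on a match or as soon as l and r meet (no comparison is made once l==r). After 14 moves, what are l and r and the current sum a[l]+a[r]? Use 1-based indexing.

l=1 r=17: -8+39=31 <64, l++
l=2 r=17: -7+39=32 <64, l++
l=3 r=17: -6+39=33 <64, l++
l=4 r=17: -1+39=38 <64, l++
l=5 r=17: 3+39=42 <64, l++
l=6 r=17: 5+39=44 <64, l++
l=7 r=17: 7+39=46 <64, l++
l=8 r=17: 9+39=48 <64, l++
l=9 r=17: 14+39=53 <64, l++
l=10 r=17: 20+39=59 <64, l++
l=11 r=17: 21+39=60 <64, l++
l=12 r=17: 22+39=61 <64, l++
l=13 r=17: 27+39=66 >64, r--
l=13 r=16: 27+36=63 <64, l++

l=14, r=16, sum=64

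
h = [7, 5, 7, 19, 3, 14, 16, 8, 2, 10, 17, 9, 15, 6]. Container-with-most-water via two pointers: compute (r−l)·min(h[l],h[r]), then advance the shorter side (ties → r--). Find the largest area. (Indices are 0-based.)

max area = 135

[0,13] min(7,6)*13=78 best=78 * → r--
[0,12] min(7,15)*12=84 best=84 * → l++
[1,12] min(5,15)*11=55 best=84 → l++
[2,12] min(7,15)*10=70 best=84 → l++
[3,12] min(19,15)*9=135 best=135 * → r--
[3,11] min(19,9)*8=72 best=135 → r--
[3,10] min(19,17)*7=119 best=135 → r--
[3,9] min(19,10)*6=60 best=135 → r--
[3,8] min(19,2)*5=10 best=135 → r--
[3,7] min(19,8)*4=32 best=135 → r--
[3,6] min(19,16)*3=48 best=135 → r--
[3,5] min(19,14)*2=28 best=135 → r--
[3,4] min(19,3)*1=3 best=135 → r--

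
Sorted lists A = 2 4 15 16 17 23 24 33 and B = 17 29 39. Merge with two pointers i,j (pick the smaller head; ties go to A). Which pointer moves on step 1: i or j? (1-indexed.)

i

[i=1,j=1] A[i]=2<=B[j]=17 take 2 → i++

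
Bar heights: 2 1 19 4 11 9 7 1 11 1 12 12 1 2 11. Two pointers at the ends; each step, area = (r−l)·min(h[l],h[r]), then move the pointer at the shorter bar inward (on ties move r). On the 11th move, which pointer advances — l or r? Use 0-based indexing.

[0,14] min(2,11)*14=28 best=28 * → l++
[1,14] min(1,11)*13=13 best=28 → l++
[2,14] min(19,11)*12=132 best=132 * → r--
[2,13] min(19,2)*11=22 best=132 → r--
[2,12] min(19,1)*10=10 best=132 → r--
[2,11] min(19,12)*9=108 best=132 → r--
[2,10] min(19,12)*8=96 best=132 → r--
[2,9] min(19,1)*7=7 best=132 → r--
[2,8] min(19,11)*6=66 best=132 → r--
[2,7] min(19,1)*5=5 best=132 → r--
[2,6] min(19,7)*4=28 best=132 → r--

r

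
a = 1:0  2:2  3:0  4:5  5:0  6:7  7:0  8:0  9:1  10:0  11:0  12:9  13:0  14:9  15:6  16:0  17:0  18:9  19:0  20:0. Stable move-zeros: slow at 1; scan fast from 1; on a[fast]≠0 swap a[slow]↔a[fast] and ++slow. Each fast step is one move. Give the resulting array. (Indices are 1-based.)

[2, 5, 7, 1, 9, 9, 6, 9, 0, 0, 0, 0, 0, 0, 0, 0, 0, 0, 0, 0]

slow=1 fast=1: a[fast]=0, fast++
slow=1 fast=2: a[fast]=2≠0 swap→a[1]=2, slow++,fast++
slow=2 fast=3: a[fast]=0, fast++
slow=2 fast=4: a[fast]=5≠0 swap→a[2]=5, slow++,fast++
slow=3 fast=5: a[fast]=0, fast++
slow=3 fast=6: a[fast]=7≠0 swap→a[3]=7, slow++,fast++
slow=4 fast=7: a[fast]=0, fast++
slow=4 fast=8: a[fast]=0, fast++
slow=4 fast=9: a[fast]=1≠0 swap→a[4]=1, slow++,fast++
slow=5 fast=10: a[fast]=0, fast++
slow=5 fast=11: a[fast]=0, fast++
slow=5 fast=12: a[fast]=9≠0 swap→a[5]=9, slow++,fast++
slow=6 fast=13: a[fast]=0, fast++
slow=6 fast=14: a[fast]=9≠0 swap→a[6]=9, slow++,fast++
slow=7 fast=15: a[fast]=6≠0 swap→a[7]=6, slow++,fast++
slow=8 fast=16: a[fast]=0, fast++
slow=8 fast=17: a[fast]=0, fast++
slow=8 fast=18: a[fast]=9≠0 swap→a[8]=9, slow++,fast++
slow=9 fast=19: a[fast]=0, fast++
slow=9 fast=20: a[fast]=0, fast++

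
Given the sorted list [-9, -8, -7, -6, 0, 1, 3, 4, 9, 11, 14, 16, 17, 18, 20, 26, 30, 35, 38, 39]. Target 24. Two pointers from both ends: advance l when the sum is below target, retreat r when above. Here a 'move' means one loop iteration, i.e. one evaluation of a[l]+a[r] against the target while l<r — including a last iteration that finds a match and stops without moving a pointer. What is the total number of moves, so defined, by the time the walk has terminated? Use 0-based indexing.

l=0 r=19: -9+39=30 >24, r--
l=0 r=18: -9+38=29 >24, r--
l=0 r=17: -9+35=26 >24, r--
l=0 r=16: -9+30=21 <24, l++
l=1 r=16: -8+30=22 <24, l++
l=2 r=16: -7+30=23 <24, l++
l=3 r=16: -6+30=24, found

7 moves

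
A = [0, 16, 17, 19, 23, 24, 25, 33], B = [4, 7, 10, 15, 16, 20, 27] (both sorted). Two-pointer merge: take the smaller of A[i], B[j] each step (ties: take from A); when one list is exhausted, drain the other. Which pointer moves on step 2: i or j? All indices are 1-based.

i=1 j=1: A[i]=0<=B[j]=4 take 0, i++
i=2 j=1: A[i]=16>B[j]=4 take 4, j++

j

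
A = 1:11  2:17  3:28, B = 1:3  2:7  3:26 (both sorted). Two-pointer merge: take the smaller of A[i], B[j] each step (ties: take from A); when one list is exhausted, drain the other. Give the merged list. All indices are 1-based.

[i=1,j=1] A[i]=11>B[j]=3 take 3 → j++
[i=1,j=2] A[i]=11>B[j]=7 take 7 → j++
[i=1,j=3] A[i]=11<=B[j]=26 take 11 → i++
[i=2,j=3] A[i]=17<=B[j]=26 take 17 → i++
[i=3,j=3] A[i]=28>B[j]=26 take 26 → j++
[i=3,j=4] B done, take A[i]=28 → i++

[3, 7, 11, 17, 26, 28]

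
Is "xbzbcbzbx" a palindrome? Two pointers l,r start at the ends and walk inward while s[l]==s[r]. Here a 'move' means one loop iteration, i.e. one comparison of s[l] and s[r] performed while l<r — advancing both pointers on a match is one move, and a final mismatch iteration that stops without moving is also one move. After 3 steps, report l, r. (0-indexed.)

l=3, r=5

[0,8] 'x'=='x' → l++,r--
[1,7] 'b'=='b' → l++,r--
[2,6] 'z'=='z' → l++,r--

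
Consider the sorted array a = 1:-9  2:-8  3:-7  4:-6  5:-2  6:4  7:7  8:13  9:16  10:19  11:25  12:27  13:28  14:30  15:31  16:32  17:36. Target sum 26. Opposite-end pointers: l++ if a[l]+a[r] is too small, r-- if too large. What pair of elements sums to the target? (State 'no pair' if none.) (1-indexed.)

[1,17] -9+36=27 >26 → r--
[1,16] -9+32=23 <26 → l++
[2,16] -8+32=24 <26 → l++
[3,16] -7+32=25 <26 → l++
[4,16] -6+32=26 → found

(-6, 32)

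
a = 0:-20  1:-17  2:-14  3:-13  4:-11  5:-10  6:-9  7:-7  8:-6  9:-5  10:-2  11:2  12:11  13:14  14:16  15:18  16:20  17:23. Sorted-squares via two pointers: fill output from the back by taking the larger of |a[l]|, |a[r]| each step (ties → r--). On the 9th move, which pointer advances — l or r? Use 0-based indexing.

l=0 r=17: |-20|<=|23| out[17]=529, r--
l=0 r=16: |-20|<=|20| out[16]=400, r--
l=0 r=15: |-20|>|18| out[15]=400, l++
l=1 r=15: |-17|<=|18| out[14]=324, r--
l=1 r=14: |-17|>|16| out[13]=289, l++
l=2 r=14: |-14|<=|16| out[12]=256, r--
l=2 r=13: |-14|<=|14| out[11]=196, r--
l=2 r=12: |-14|>|11| out[10]=196, l++
l=3 r=12: |-13|>|11| out[9]=169, l++

l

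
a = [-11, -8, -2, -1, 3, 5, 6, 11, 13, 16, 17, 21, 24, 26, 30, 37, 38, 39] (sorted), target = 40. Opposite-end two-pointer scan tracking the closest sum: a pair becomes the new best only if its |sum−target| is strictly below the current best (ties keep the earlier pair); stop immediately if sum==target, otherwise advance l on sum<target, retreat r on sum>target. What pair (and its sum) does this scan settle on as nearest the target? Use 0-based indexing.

pair (3, 37) with sum 40 (|Δ|=0)

l=0 r=17: -11+39=28 d=12 *, l++
l=1 r=17: -8+39=31 d=9 *, l++
l=2 r=17: -2+39=37 d=3 *, l++
l=3 r=17: -1+39=38 d=2 *, l++
l=4 r=17: 3+39=42 d=2, r--
l=4 r=16: 3+38=41 d=1 *, r--
l=4 r=15: 3+37=40 d=0 *, stop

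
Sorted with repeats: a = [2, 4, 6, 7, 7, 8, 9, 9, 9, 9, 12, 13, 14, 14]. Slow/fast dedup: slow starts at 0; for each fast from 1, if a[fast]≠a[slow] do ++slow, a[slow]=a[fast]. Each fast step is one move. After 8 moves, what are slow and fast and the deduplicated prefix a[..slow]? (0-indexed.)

(s=0,f=1) a[fast]=4≠a[slow]=2 write a[1]=4 → slow++,fast++
(s=1,f=2) a[fast]=6≠a[slow]=4 write a[2]=6 → slow++,fast++
(s=2,f=3) a[fast]=7≠a[slow]=6 write a[3]=7 → slow++,fast++
(s=3,f=4) a[fast]=7=a[slow] dup → fast++
(s=3,f=5) a[fast]=8≠a[slow]=7 write a[4]=8 → slow++,fast++
(s=4,f=6) a[fast]=9≠a[slow]=8 write a[5]=9 → slow++,fast++
(s=5,f=7) a[fast]=9=a[slow] dup → fast++
(s=5,f=8) a[fast]=9=a[slow] dup → fast++

slow=5, fast=9, prefix=[2, 4, 6, 7, 8, 9]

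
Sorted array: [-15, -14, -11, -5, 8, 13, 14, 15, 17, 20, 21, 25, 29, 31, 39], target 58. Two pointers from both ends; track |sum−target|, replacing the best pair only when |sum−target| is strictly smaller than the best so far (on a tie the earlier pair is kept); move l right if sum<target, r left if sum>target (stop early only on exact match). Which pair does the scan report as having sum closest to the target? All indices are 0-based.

pair (20, 39) with sum 59 (|Δ|=1)

l=0 r=14: -15+39=24 d=34 *, l++
l=1 r=14: -14+39=25 d=33 *, l++
l=2 r=14: -11+39=28 d=30 *, l++
l=3 r=14: -5+39=34 d=24 *, l++
l=4 r=14: 8+39=47 d=11 *, l++
l=5 r=14: 13+39=52 d=6 *, l++
l=6 r=14: 14+39=53 d=5 *, l++
l=7 r=14: 15+39=54 d=4 *, l++
l=8 r=14: 17+39=56 d=2 *, l++
l=9 r=14: 20+39=59 d=1 *, r--
l=9 r=13: 20+31=51 d=7, l++
l=10 r=13: 21+31=52 d=6, l++
l=11 r=13: 25+31=56 d=2, l++
l=12 r=13: 29+31=60 d=2, r--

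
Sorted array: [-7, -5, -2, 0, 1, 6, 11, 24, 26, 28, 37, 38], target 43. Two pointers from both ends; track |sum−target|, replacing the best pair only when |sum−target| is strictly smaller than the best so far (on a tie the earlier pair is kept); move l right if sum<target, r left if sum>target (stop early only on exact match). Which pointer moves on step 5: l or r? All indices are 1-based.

[1,12] -7+38=31 d=12 * → l++
[2,12] -5+38=33 d=10 * → l++
[3,12] -2+38=36 d=7 * → l++
[4,12] 0+38=38 d=5 * → l++
[5,12] 1+38=39 d=4 * → l++

l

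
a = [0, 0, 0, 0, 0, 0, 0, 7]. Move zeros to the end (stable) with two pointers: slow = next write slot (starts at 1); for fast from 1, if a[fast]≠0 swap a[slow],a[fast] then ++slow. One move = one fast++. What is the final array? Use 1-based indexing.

slow=1 fast=1: a[fast]=0, fast++
slow=1 fast=2: a[fast]=0, fast++
slow=1 fast=3: a[fast]=0, fast++
slow=1 fast=4: a[fast]=0, fast++
slow=1 fast=5: a[fast]=0, fast++
slow=1 fast=6: a[fast]=0, fast++
slow=1 fast=7: a[fast]=0, fast++
slow=1 fast=8: a[fast]=7≠0 swap→a[1]=7, slow++,fast++

[7, 0, 0, 0, 0, 0, 0, 0]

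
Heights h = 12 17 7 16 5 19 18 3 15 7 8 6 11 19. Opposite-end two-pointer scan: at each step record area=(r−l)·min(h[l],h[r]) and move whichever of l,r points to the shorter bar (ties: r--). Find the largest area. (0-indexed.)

max area = 204

[0,13] min(12,19)*13=156 best=156 * → l++
[1,13] min(17,19)*12=204 best=204 * → l++
[2,13] min(7,19)*11=77 best=204 → l++
[3,13] min(16,19)*10=160 best=204 → l++
[4,13] min(5,19)*9=45 best=204 → l++
[5,13] min(19,19)*8=152 best=204 → r--
[5,12] min(19,11)*7=77 best=204 → r--
[5,11] min(19,6)*6=36 best=204 → r--
[5,10] min(19,8)*5=40 best=204 → r--
[5,9] min(19,7)*4=28 best=204 → r--
[5,8] min(19,15)*3=45 best=204 → r--
[5,7] min(19,3)*2=6 best=204 → r--
[5,6] min(19,18)*1=18 best=204 → r--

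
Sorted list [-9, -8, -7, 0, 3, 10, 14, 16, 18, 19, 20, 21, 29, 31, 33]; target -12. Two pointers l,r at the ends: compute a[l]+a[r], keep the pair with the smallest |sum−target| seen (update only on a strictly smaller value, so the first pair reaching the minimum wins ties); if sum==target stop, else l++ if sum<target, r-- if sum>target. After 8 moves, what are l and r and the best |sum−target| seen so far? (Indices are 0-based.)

l=0 r=14: -9+33=24 d=36 *, r--
l=0 r=13: -9+31=22 d=34 *, r--
l=0 r=12: -9+29=20 d=32 *, r--
l=0 r=11: -9+21=12 d=24 *, r--
l=0 r=10: -9+20=11 d=23 *, r--
l=0 r=9: -9+19=10 d=22 *, r--
l=0 r=8: -9+18=9 d=21 *, r--
l=0 r=7: -9+16=7 d=19 *, r--

l=0, r=6, best |Δ|=19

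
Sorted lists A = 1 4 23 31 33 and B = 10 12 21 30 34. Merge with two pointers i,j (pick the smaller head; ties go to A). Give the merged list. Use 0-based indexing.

[i=0,j=0] A[i]=1<=B[j]=10 take 1 → i++
[i=1,j=0] A[i]=4<=B[j]=10 take 4 → i++
[i=2,j=0] A[i]=23>B[j]=10 take 10 → j++
[i=2,j=1] A[i]=23>B[j]=12 take 12 → j++
[i=2,j=2] A[i]=23>B[j]=21 take 21 → j++
[i=2,j=3] A[i]=23<=B[j]=30 take 23 → i++
[i=3,j=3] A[i]=31>B[j]=30 take 30 → j++
[i=3,j=4] A[i]=31<=B[j]=34 take 31 → i++
[i=4,j=4] A[i]=33<=B[j]=34 take 33 → i++
[i=5,j=4] A done, take B[j]=34 → j++

[1, 4, 10, 12, 21, 23, 30, 31, 33, 34]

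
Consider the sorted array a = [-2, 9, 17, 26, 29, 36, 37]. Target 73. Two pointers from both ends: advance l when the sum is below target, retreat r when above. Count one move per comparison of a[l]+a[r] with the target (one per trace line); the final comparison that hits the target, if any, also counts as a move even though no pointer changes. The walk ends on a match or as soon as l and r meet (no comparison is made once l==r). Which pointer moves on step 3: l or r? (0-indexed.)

l

[0,6] -2+37=35 <73 → l++
[1,6] 9+37=46 <73 → l++
[2,6] 17+37=54 <73 → l++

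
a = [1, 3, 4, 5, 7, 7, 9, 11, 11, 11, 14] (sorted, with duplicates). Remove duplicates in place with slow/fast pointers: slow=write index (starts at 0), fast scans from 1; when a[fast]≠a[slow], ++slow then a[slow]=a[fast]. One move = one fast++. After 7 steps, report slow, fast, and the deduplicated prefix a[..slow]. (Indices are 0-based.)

(s=0,f=1) a[fast]=3≠a[slow]=1 write a[1]=3 → slow++,fast++
(s=1,f=2) a[fast]=4≠a[slow]=3 write a[2]=4 → slow++,fast++
(s=2,f=3) a[fast]=5≠a[slow]=4 write a[3]=5 → slow++,fast++
(s=3,f=4) a[fast]=7≠a[slow]=5 write a[4]=7 → slow++,fast++
(s=4,f=5) a[fast]=7=a[slow] dup → fast++
(s=4,f=6) a[fast]=9≠a[slow]=7 write a[5]=9 → slow++,fast++
(s=5,f=7) a[fast]=11≠a[slow]=9 write a[6]=11 → slow++,fast++

slow=6, fast=8, prefix=[1, 3, 4, 5, 7, 9, 11]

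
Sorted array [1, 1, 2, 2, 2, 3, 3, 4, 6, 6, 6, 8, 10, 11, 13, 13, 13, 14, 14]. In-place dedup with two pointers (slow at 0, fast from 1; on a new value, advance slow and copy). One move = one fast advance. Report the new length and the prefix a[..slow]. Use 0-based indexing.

(s=0,f=1) a[fast]=1=a[slow] dup → fast++
(s=0,f=2) a[fast]=2≠a[slow]=1 write a[1]=2 → slow++,fast++
(s=1,f=3) a[fast]=2=a[slow] dup → fast++
(s=1,f=4) a[fast]=2=a[slow] dup → fast++
(s=1,f=5) a[fast]=3≠a[slow]=2 write a[2]=3 → slow++,fast++
(s=2,f=6) a[fast]=3=a[slow] dup → fast++
(s=2,f=7) a[fast]=4≠a[slow]=3 write a[3]=4 → slow++,fast++
(s=3,f=8) a[fast]=6≠a[slow]=4 write a[4]=6 → slow++,fast++
(s=4,f=9) a[fast]=6=a[slow] dup → fast++
(s=4,f=10) a[fast]=6=a[slow] dup → fast++
(s=4,f=11) a[fast]=8≠a[slow]=6 write a[5]=8 → slow++,fast++
(s=5,f=12) a[fast]=10≠a[slow]=8 write a[6]=10 → slow++,fast++
(s=6,f=13) a[fast]=11≠a[slow]=10 write a[7]=11 → slow++,fast++
(s=7,f=14) a[fast]=13≠a[slow]=11 write a[8]=13 → slow++,fast++
(s=8,f=15) a[fast]=13=a[slow] dup → fast++
(s=8,f=16) a[fast]=13=a[slow] dup → fast++
(s=8,f=17) a[fast]=14≠a[slow]=13 write a[9]=14 → slow++,fast++
(s=9,f=18) a[fast]=14=a[slow] dup → fast++

length 10; prefix = [1, 2, 3, 4, 6, 8, 10, 11, 13, 14]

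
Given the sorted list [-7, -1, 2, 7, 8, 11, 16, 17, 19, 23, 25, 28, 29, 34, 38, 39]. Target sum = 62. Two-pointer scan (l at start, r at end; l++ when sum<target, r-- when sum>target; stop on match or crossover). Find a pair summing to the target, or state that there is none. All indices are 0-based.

(23, 39)

[0,15] -7+39=32 <62 → l++
[1,15] -1+39=38 <62 → l++
[2,15] 2+39=41 <62 → l++
[3,15] 7+39=46 <62 → l++
[4,15] 8+39=47 <62 → l++
[5,15] 11+39=50 <62 → l++
[6,15] 16+39=55 <62 → l++
[7,15] 17+39=56 <62 → l++
[8,15] 19+39=58 <62 → l++
[9,15] 23+39=62 → found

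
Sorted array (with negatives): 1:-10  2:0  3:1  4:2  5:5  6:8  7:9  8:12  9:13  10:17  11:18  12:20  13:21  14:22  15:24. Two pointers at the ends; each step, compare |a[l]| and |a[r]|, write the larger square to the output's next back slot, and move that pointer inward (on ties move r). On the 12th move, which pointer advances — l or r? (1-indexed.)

r

[1,15] |-10|<=|24| out[15]=576 → r--
[1,14] |-10|<=|22| out[14]=484 → r--
[1,13] |-10|<=|21| out[13]=441 → r--
[1,12] |-10|<=|20| out[12]=400 → r--
[1,11] |-10|<=|18| out[11]=324 → r--
[1,10] |-10|<=|17| out[10]=289 → r--
[1,9] |-10|<=|13| out[9]=169 → r--
[1,8] |-10|<=|12| out[8]=144 → r--
[1,7] |-10|>|9| out[7]=100 → l++
[2,7] |0|<=|9| out[6]=81 → r--
[2,6] |0|<=|8| out[5]=64 → r--
[2,5] |0|<=|5| out[4]=25 → r--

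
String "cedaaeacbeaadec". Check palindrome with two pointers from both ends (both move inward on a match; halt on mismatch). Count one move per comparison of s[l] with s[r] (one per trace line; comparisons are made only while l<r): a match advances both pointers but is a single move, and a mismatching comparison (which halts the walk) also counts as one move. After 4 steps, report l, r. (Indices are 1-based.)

[1,15] 'c'=='c' → l++,r--
[2,14] 'e'=='e' → l++,r--
[3,13] 'd'=='d' → l++,r--
[4,12] 'a'=='a' → l++,r--

l=5, r=11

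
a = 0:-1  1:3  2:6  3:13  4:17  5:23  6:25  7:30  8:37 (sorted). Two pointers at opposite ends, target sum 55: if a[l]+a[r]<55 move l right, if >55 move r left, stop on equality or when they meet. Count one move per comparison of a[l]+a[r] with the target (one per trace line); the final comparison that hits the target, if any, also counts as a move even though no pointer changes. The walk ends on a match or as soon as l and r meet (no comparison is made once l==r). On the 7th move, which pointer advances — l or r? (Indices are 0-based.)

l

l=0 r=8: -1+37=36 <55, l++
l=1 r=8: 3+37=40 <55, l++
l=2 r=8: 6+37=43 <55, l++
l=3 r=8: 13+37=50 <55, l++
l=4 r=8: 17+37=54 <55, l++
l=5 r=8: 23+37=60 >55, r--
l=5 r=7: 23+30=53 <55, l++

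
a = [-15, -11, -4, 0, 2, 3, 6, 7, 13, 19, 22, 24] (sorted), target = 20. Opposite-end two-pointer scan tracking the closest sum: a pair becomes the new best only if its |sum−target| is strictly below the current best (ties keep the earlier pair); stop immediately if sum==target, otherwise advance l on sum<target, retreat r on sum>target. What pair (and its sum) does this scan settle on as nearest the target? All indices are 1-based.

[1,12] -15+24=9 d=11 * → l++
[2,12] -11+24=13 d=7 * → l++
[3,12] -4+24=20 d=0 * → stop

pair (-4, 24) with sum 20 (|Δ|=0)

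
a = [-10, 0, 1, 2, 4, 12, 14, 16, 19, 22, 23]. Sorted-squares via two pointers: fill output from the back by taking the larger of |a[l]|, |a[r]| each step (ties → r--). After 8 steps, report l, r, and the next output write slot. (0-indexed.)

l=0 r=10: |-10|<=|23| out[10]=529, r--
l=0 r=9: |-10|<=|22| out[9]=484, r--
l=0 r=8: |-10|<=|19| out[8]=361, r--
l=0 r=7: |-10|<=|16| out[7]=256, r--
l=0 r=6: |-10|<=|14| out[6]=196, r--
l=0 r=5: |-10|<=|12| out[5]=144, r--
l=0 r=4: |-10|>|4| out[4]=100, l++
l=1 r=4: |0|<=|4| out[3]=16, r--

l=1, r=3, next write slot=2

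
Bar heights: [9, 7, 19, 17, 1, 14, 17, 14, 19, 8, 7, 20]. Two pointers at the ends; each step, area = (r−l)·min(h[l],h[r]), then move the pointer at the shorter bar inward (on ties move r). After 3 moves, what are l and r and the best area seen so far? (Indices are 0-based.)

[0,11] min(9,20)*11=99 best=99 * → l++
[1,11] min(7,20)*10=70 best=99 → l++
[2,11] min(19,20)*9=171 best=171 * → l++

l=3, r=11, best area=171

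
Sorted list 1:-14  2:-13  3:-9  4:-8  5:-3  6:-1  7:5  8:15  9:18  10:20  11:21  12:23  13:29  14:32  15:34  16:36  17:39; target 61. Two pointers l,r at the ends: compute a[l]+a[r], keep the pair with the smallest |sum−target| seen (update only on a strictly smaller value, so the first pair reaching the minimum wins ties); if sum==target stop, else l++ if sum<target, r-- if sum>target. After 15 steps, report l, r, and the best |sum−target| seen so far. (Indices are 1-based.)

[1,17] -14+39=25 d=36 * → l++
[2,17] -13+39=26 d=35 * → l++
[3,17] -9+39=30 d=31 * → l++
[4,17] -8+39=31 d=30 * → l++
[5,17] -3+39=36 d=25 * → l++
[6,17] -1+39=38 d=23 * → l++
[7,17] 5+39=44 d=17 * → l++
[8,17] 15+39=54 d=7 * → l++
[9,17] 18+39=57 d=4 * → l++
[10,17] 20+39=59 d=2 * → l++
[11,17] 21+39=60 d=1 * → l++
[12,17] 23+39=62 d=1 → r--
[12,16] 23+36=59 d=2 → l++
[13,16] 29+36=65 d=4 → r--
[13,15] 29+34=63 d=2 → r--

l=13, r=14, best |Δ|=1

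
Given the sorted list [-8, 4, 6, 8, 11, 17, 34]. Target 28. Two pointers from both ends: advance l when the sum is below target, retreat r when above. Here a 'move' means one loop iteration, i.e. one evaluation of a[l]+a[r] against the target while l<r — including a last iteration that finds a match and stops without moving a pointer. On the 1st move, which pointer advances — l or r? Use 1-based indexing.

[1,7] -8+34=26 <28 → l++

l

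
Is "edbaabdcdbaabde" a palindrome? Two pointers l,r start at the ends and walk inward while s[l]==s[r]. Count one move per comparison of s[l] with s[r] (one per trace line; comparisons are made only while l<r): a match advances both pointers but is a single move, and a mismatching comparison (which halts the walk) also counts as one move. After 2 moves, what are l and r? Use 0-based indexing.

[0,14] 'e'=='e' → l++,r--
[1,13] 'd'=='d' → l++,r--

l=2, r=12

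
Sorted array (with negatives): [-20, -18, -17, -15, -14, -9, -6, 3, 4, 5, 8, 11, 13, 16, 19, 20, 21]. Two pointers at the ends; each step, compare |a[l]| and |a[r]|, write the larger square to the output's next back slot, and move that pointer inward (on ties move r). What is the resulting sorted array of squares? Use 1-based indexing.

l=1 r=17: |-20|<=|21| out[17]=441, r--
l=1 r=16: |-20|<=|20| out[16]=400, r--
l=1 r=15: |-20|>|19| out[15]=400, l++
l=2 r=15: |-18|<=|19| out[14]=361, r--
l=2 r=14: |-18|>|16| out[13]=324, l++
l=3 r=14: |-17|>|16| out[12]=289, l++
l=4 r=14: |-15|<=|16| out[11]=256, r--
l=4 r=13: |-15|>|13| out[10]=225, l++
l=5 r=13: |-14|>|13| out[9]=196, l++
l=6 r=13: |-9|<=|13| out[8]=169, r--
l=6 r=12: |-9|<=|11| out[7]=121, r--
l=6 r=11: |-9|>|8| out[6]=81, l++
l=7 r=11: |-6|<=|8| out[5]=64, r--
l=7 r=10: |-6|>|5| out[4]=36, l++
l=8 r=10: |3|<=|5| out[3]=25, r--
l=8 r=9: |3|<=|4| out[2]=16, r--
l=8 r=8: |3|<=|3| out[1]=9, r--

[9, 16, 25, 36, 64, 81, 121, 169, 196, 225, 256, 289, 324, 361, 400, 400, 441]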